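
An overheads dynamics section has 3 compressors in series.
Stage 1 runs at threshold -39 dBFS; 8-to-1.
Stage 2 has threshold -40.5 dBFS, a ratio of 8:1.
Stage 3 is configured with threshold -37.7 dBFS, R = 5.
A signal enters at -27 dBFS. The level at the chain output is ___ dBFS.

-40.125 dBFS

Stage 1: -27 dBFS is 12 dB over -39 dBFS; at 8:1 that becomes 1.5 dB over, giving -37.5 dBFS.
Stage 2: -37.5 dBFS is 3 dB over -40.5 dBFS; at 8:1 that becomes 0.375 dB over, giving -40.125 dBFS.
Stage 3: below threshold (-40.125 ≤ -37.7); passes unchanged; output -40.125 dBFS.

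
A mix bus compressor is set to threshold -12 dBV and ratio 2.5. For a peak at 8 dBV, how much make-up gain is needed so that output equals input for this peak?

12 dB

The peak compresses to -12 + 20/2.5 = -4 dBV.
To reach 8 dBV requires 8 − (-4) = 12 dB of make-up.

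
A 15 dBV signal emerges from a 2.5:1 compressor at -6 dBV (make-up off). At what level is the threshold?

-20 dBV

Input is 35 dB above T (since output overshoot × R = input overshoot: (-6 − T)·2.5 = 15 − T gives T = -20 dBV).
Check: -20 + (15 − (-20))/2.5 = -20 + 14 = -6 dBV. ✓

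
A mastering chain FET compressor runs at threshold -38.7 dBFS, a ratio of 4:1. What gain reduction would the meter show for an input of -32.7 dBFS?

The signal is 6 dB above threshold.
After 4:1 compression the overshoot becomes 6/4 = 1.5 dB.
Gain reduction = 6 − 1.5 = 4.5 dB.

4.5 dB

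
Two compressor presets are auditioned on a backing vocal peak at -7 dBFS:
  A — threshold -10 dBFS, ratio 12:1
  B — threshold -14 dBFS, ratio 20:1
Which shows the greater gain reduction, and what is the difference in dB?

A: 3 dB over, compressed to 0.25 dB over, so 2.75 dB of GR.
B: 7 dB over, compressed to 0.35 dB over, so 6.65 dB of GR.
B reduces 3.9 dB more.

B, by 3.9 dB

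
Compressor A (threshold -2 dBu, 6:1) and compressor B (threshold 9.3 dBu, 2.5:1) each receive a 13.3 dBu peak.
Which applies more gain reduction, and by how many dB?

A, by 10.35 dB

A: overshoot 15.3 dB → output overshoot 2.55 dB → GR 12.75 dB.
B: overshoot 4 dB → output overshoot 1.6 dB → GR 2.4 dB.
Difference: 10.35 dB in favour of A.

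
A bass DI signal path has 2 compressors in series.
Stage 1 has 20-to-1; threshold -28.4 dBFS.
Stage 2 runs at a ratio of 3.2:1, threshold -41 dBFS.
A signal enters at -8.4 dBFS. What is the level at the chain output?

-36.75 dBFS

Stage 1: -8.4 dBFS is 20 dB over -28.4 dBFS; at 20:1 that becomes 1 dB over, giving -27.4 dBFS.
Stage 2: 13.6 dB above -41 dBFS, reduced 3.2:1 to 4.25 dB above → -36.75 dBFS.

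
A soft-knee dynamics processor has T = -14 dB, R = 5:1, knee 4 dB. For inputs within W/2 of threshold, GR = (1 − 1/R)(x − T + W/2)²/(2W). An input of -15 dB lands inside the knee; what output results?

x − T + W/2 = -15 − (-14) + 2 = 1.
GR = (1 − 1/5) × 1² / 8 = 0.8 × 1 / 8 = 0.1 dB.
Output = -15 − 0.1 = -15.1 dB.

-15.1 dB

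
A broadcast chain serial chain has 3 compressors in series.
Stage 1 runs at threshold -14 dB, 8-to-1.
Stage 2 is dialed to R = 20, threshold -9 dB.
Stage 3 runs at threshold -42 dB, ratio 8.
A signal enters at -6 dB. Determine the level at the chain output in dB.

-38.375 dB

Stage 1: -6 dB is 8 dB over -14 dB; at 8:1 that becomes 1 dB over, giving -13 dB.
Stage 2: below threshold (-13 ≤ -9); passes unchanged; output -13 dB.
Stage 3: 29 dB above -42 dB, reduced 8:1 to 3.625 dB above → -38.375 dB.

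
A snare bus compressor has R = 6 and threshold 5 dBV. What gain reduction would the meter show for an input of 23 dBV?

23 dBV exceeds the threshold by 18 dB.
After 6:1 compression the overshoot becomes 18/6 = 3 dB.
GR = overshoot in − overshoot out = 18 − 3 = 15 dB.

15 dB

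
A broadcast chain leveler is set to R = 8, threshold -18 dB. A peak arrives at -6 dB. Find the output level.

-16.5 dB

The input is 12 dB above the -18 dB threshold.
The 12 dB excess becomes 1.5 dB after 8:1 reduction.
That puts the output at -16.5 dB.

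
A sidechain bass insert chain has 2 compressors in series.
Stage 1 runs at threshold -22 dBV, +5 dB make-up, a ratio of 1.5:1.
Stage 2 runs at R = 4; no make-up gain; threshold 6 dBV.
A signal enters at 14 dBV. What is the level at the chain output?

6.25 dBV

Stage 1: overshoot 36 dB → 36/1.5 = 24 dB → 2 dBV; +5 dB make-up → 7 dBV.
Stage 2: 1 dB above 6 dBV, reduced 4:1 to 0.25 dB above → 6.25 dBV.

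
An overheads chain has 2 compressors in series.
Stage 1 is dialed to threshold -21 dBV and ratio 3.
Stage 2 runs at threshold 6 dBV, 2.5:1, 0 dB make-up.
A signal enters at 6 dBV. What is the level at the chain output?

Stage 1: overshoot 27 dB → 27/3 = 9 dB → -12 dBV.
Stage 2: -12 dBV ≤ 6 dBV, so stage 2 doesn't engage; output -12 dBV.

-12 dBV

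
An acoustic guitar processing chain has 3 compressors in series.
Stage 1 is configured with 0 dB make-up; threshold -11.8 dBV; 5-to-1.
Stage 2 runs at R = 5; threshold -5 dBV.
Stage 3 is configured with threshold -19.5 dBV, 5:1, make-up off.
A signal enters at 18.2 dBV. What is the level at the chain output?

Stage 1: 18.2 dBV is 30 dB over -11.8 dBV; at 5:1 that becomes 6 dB over, giving -5.8 dBV.
Stage 2: -5.8 dBV is at or below the -5 dBV threshold — no compression; output -5.8 dBV.
Stage 3: 13.7 dB above -19.5 dBV, reduced 5:1 to 2.74 dB above → -16.76 dBV.

-16.76 dBV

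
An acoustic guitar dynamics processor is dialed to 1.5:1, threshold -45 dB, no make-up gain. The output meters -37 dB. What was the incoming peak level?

-33 dB

Post-compression overshoot = -37 − (-45) = 8 dB.
Input overshoot = R × output overshoot = 12 dB → input = -45 + 12 = -33 dB.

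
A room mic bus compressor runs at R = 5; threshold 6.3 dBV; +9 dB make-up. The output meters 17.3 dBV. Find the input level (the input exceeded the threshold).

Before make-up, the level was 17.3 − 9 = 8.3 dBV.
The compressed level sits 8.3 − 6.3 = 2 dB over threshold.
Input overshoot = R × output overshoot = 10 dB → input = 6.3 + 10 = 16.3 dBV.

16.3 dBV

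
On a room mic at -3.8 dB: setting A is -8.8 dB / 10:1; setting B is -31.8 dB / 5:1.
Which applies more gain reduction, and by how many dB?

B, by 17.9 dB

A: overshoot 5 dB → output overshoot 0.5 dB → GR 4.5 dB.
B: overshoot 28 dB → output overshoot 5.6 dB → GR 22.4 dB.
Difference: 17.9 dB in favour of B.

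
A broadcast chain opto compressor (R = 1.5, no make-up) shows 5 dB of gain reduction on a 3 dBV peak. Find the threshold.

-12 dBV

Let T be the threshold. Output overshoot = (input overshoot)/R, so -2 − T = (3 − T)/1.5.
1.5·(-2 − T) = 3 − T → 0.5·T = -3 − 3 = -6.
T = -6/0.5 = -12 dBV.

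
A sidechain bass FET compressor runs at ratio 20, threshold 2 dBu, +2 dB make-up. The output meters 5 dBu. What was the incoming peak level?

22 dBu

Stripping the +2 dB make-up gives 3 dBu at the gain stage.
That's 1 dB above the 2 dBu threshold.
Undo the ratio: input overshoot = 1 × 20 = 20 dB, giving input = 22 dBu.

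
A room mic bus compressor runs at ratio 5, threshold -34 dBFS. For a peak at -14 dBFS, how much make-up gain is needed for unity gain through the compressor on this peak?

16 dB

Without make-up, output = threshold + overshoot/5 = -34 + 4 = -30 dBFS.
Gap to target: 16 dB.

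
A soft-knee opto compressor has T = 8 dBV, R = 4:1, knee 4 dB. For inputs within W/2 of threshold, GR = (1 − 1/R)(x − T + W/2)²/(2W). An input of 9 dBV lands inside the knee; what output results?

x − T + W/2 = 9 − 8 + 2 = 3.
GR = (1 − 1/4) × 3² / 8 = 0.75 × 9 / 8 = 0.84375 dB.
Output = 9 − 0.84375 = 8.15625 dBV.

8.15625 dBV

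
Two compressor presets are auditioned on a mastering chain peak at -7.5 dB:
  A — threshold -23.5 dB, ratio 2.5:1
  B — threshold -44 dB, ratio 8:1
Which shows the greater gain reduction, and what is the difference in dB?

A: 16 dB over, compressed to 6.4 dB over, so 9.6 dB of GR.
B: 36.5 dB over, compressed to 4.5625 dB over, so 31.9375 dB of GR.
B applies 22.3375 dB more gain reduction.

B, by 22.3375 dB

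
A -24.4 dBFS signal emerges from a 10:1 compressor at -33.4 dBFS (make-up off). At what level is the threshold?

Gain reduction = -24.4 − (-33.4) = 9 dB; output overshoot = GR / (R − 1) = 9 / 9 = 1 dB.
Threshold = output − output overshoot = -33.4 − 1 = -34.4 dBFS.

-34.4 dBFS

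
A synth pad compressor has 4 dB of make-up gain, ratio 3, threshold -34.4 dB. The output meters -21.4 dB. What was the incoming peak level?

Remove make-up: -21.4 − 4 = -25.4 dB.
Post-compression overshoot = -25.4 − (-34.4) = 9 dB.
Undo the ratio: input overshoot = 9 × 3 = 27 dB, giving input = -7.4 dB.

-7.4 dB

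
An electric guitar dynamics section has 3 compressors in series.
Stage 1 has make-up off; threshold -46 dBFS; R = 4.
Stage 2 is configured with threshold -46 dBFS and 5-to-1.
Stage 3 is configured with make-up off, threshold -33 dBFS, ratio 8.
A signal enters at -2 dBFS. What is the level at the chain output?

Stage 1: 44 dB above -46 dBFS, reduced 4:1 to 11 dB above → -35 dBFS.
Stage 2: overshoot 11 dB → 11/5 = 2.2 dB → -43.8 dBFS.
Stage 3: -43.8 dBFS is at or below the -33 dBFS threshold — no compression; output -43.8 dBFS.

-43.8 dBFS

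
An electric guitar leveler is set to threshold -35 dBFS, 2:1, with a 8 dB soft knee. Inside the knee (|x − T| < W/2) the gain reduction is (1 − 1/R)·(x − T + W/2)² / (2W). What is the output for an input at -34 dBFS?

x − T + W/2 = -34 − (-35) + 4 = 5.
GR = (1 − 1/2) × 5² / 16 = 0.5 × 25 / 16 = 0.78125 dB.
Output = -34 − 0.78125 = -34.78125 dBFS.

-34.78125 dBFS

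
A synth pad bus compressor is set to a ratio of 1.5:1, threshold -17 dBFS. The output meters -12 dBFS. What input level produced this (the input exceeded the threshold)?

That's 5 dB above the -17 dBFS threshold.
Before 1.5:1 compression the overshoot was 5 × 1.5 = 7.5 dB, so input = -17 + 7.5 = -9.5 dBFS.

-9.5 dBFS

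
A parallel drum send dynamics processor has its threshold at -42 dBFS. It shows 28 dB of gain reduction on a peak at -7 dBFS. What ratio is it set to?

Input overshoot = -7 − (-42) = 35 dB.
Output overshoot = 35 − 28 = 7 dB.
Ratio = input overshoot / output overshoot = 35 / 7 = 5.

5:1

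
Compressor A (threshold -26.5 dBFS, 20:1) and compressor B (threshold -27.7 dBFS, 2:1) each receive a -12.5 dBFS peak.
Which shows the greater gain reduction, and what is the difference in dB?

A: overshoot 14 dB → output overshoot 0.7 dB → GR 13.3 dB.
B: overshoot 15.2 dB → output overshoot 7.6 dB → GR 7.6 dB.
Difference: 5.7 dB in favour of A.

A, by 5.7 dB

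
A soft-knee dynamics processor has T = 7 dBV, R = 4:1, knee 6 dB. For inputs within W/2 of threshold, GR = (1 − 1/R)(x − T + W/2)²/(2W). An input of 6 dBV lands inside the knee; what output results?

x − T + W/2 = 6 − 7 + 3 = 2.
GR = (1 − 1/4) × 2² / 12 = 0.75 × 4 / 12 = 0.25 dB.
Output = 6 − 0.25 = 5.75 dBV.

5.75 dBV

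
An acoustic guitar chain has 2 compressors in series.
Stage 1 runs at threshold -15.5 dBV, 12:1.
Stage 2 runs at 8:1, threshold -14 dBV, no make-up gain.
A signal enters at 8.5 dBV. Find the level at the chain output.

-13.9375 dBV

Stage 1: overshoot 24 dB → 24/12 = 2 dB → -13.5 dBV.
Stage 2: 0.5 dB above -14 dBV, reduced 8:1 to 0.0625 dB above → -13.9375 dBV.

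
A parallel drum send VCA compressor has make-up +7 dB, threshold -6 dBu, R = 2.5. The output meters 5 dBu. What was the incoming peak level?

Stripping the +7 dB make-up gives -2 dBu at the gain stage.
Post-compression overshoot = -2 − (-6) = 4 dB.
Input overshoot = R × output overshoot = 10 dB → input = -6 + 10 = 4 dBu.

4 dBu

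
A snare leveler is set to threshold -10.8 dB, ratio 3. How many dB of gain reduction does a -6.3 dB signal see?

Overshoot = -6.3 − (-10.8) = 4.5 dB.
A 3:1 ratio leaves 1.5 dB of that excess.
Gain reduction = 4.5 − 1.5 = 3 dB.

3 dB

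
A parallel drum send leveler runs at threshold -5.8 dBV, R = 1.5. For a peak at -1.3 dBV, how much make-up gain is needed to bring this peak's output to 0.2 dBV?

3 dB

Overshoot 4.5 dB → 4.5/1.5 = 3 dB after compression, so the compressed level is -5.8 + 3 = -2.8 dBV.
Make-up = target − compressed = 0.2 − (-2.8) = 3 dB.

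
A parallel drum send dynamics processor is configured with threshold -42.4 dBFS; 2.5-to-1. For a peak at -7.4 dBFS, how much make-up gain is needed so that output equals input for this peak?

21 dB

Overshoot 35 dB → 35/2.5 = 14 dB after compression, so the compressed level is -42.4 + 14 = -28.4 dBFS.
Make-up = target − compressed = -7.4 − (-28.4) = 21 dB.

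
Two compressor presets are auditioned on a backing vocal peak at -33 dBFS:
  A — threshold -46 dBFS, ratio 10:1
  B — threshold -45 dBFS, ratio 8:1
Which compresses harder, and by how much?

A: GR = 13 − 13/10 = 11.7 dB.
B: GR = 12 − 12/8 = 10.5 dB.
A applies 1.2 dB more gain reduction.

A, by 1.2 dB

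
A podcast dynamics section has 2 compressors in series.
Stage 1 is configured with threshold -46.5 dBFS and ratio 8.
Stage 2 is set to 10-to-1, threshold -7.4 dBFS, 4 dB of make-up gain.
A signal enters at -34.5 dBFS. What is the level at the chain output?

Stage 1: -34.5 dBFS is 12 dB over -46.5 dBFS; at 8:1 that becomes 1.5 dB over, giving -45 dBFS.
Stage 2: below threshold (-45 ≤ -7.4); passes unchanged; make-up brings it to -41 dBFS.

-41 dBFS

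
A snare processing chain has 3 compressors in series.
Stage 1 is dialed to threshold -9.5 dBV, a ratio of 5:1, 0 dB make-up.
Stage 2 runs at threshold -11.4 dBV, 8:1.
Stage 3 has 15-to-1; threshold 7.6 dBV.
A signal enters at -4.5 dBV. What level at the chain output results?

Stage 1: 5 dB above -9.5 dBV, reduced 5:1 to 1 dB above → -8.5 dBV.
Stage 2: -8.5 dBV is 2.9 dB over -11.4 dBV; at 8:1 that becomes 0.3625 dB over, giving -11.0375 dBV.
Stage 3: -11.0375 dBV ≤ 7.6 dBV, so stage 3 doesn't engage; output -11.0375 dBV.

-11.0375 dBV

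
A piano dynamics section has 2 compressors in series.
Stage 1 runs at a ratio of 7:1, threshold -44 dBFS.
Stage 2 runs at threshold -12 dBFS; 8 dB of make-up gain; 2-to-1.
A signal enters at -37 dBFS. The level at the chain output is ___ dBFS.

Stage 1: 7 dB above -44 dBFS, reduced 7:1 to 1 dB above → -43 dBFS.
Stage 2: -43 dBFS ≤ -12 dBFS, so stage 2 doesn't engage; make-up brings it to -35 dBFS.

-35 dBFS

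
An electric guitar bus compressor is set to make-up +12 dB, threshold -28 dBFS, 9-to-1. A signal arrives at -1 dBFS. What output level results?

-13 dBFS

-1 dBFS sits 27 dB over threshold.
The 27 dB excess becomes 3 dB after 9:1 reduction.
That puts the output at -25 dBFS; make-up adds 12 dB, giving -13 dBFS.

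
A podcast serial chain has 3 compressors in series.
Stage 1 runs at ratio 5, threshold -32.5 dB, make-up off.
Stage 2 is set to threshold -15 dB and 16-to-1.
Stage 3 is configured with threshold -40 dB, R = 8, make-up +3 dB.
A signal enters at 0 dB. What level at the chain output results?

-35.25 dB

Stage 1: overshoot 32.5 dB → 32.5/5 = 6.5 dB → -26 dB.
Stage 2: -26 dB ≤ -15 dB, so stage 2 doesn't engage; output -26 dB.
Stage 3: 14 dB above -40 dB, reduced 8:1 to 1.75 dB above → -38.25 dB; +3 dB make-up → -35.25 dB.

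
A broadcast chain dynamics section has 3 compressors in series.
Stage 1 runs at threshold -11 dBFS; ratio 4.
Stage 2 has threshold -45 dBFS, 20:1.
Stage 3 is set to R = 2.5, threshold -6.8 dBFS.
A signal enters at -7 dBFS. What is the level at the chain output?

Stage 1: overshoot 4 dB → 4/4 = 1 dB → -10 dBFS.
Stage 2: 35 dB above -45 dBFS, reduced 20:1 to 1.75 dB above → -43.25 dBFS.
Stage 3: -43.25 dBFS ≤ -6.8 dBFS, so stage 3 doesn't engage; output -43.25 dBFS.

-43.25 dBFS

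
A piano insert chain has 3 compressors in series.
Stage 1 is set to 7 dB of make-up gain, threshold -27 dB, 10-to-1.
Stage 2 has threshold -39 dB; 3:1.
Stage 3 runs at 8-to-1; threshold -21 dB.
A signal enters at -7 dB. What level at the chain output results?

Stage 1: -7 dB is 20 dB over -27 dB; at 10:1 that becomes 2 dB over, giving -25 dB; +7 dB make-up → -18 dB.
Stage 2: overshoot 21 dB → 21/3 = 7 dB → -32 dB.
Stage 3: -32 dB ≤ -21 dB, so stage 3 doesn't engage; output -32 dB.

-32 dB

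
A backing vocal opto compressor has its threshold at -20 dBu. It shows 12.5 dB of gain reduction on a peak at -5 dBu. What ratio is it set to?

Input overshoot = -5 − (-20) = 15 dB.
Output overshoot = 15 − 12.5 = 2.5 dB.
Ratio = input overshoot / output overshoot = 15 / 2.5 = 6.

6:1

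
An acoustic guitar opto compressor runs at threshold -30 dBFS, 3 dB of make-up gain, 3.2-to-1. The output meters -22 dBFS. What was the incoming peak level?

-14 dBFS

Before make-up, the level was -22 − 3 = -25 dBFS.
Post-compression overshoot = -25 − (-30) = 5 dB.
Before 3.2:1 compression the overshoot was 5 × 3.2 = 16 dB, so input = -30 + 16 = -14 dBFS.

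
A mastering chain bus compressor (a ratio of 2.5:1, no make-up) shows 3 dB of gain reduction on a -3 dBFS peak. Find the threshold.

-8 dBFS

Let T be the threshold. Output overshoot = (input overshoot)/R, so -6 − T = (-3 − T)/2.5.
2.5·(-6 − T) = -3 − T → 1.5·T = -15 − (-3) = -12.
T = -12/1.5 = -8 dBFS.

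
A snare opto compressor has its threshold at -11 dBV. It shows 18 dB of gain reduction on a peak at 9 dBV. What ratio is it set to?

Input overshoot = 9 − (-11) = 20 dB.
Output overshoot = 20 − 18 = 2 dB.
Ratio = input overshoot / output overshoot = 20 / 2 = 10.

10:1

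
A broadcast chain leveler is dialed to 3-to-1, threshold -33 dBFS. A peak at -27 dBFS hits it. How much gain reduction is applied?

Overshoot = -27 − (-33) = 6 dB.
A 3:1 ratio leaves 2 dB of that excess.
Gain reduction = 6 − 2 = 4 dB.

4 dB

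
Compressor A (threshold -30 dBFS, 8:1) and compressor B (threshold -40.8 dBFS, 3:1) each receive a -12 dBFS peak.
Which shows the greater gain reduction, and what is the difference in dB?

A: 18 dB over, compressed to 2.25 dB over, so 15.75 dB of GR.
B: 28.8 dB over, compressed to 9.6 dB over, so 19.2 dB of GR.
B reduces 3.45 dB more.

B, by 3.45 dB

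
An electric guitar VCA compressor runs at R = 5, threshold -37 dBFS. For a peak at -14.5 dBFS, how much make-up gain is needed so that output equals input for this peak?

18 dB

The peak compresses to -37 + 22.5/5 = -32.5 dBFS.
To reach -14.5 dBFS requires -14.5 − (-32.5) = 18 dB of make-up.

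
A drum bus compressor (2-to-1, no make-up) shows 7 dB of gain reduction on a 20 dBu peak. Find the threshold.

Gain reduction = 20 − 13 = 7 dB; output overshoot = GR / (R − 1) = 7 / 1 = 7 dB.
Threshold = output − output overshoot = 13 − 7 = 6 dBu.

6 dBu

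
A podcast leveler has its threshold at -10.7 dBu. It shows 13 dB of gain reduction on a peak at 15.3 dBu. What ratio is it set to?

Input overshoot = 15.3 − (-10.7) = 26 dB.
Output overshoot = 26 − 13 = 13 dB.
Ratio = input overshoot / output overshoot = 26 / 13 = 2.

2:1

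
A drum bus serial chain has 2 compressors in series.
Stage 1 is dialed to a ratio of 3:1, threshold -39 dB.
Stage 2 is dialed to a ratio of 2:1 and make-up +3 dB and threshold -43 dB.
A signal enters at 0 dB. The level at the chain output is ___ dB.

Stage 1: 0 dB is 39 dB over -39 dB; at 3:1 that becomes 13 dB over, giving -26 dB.
Stage 2: overshoot 17 dB → 17/2 = 8.5 dB → -34.5 dB; +3 dB make-up → -31.5 dB.

-31.5 dB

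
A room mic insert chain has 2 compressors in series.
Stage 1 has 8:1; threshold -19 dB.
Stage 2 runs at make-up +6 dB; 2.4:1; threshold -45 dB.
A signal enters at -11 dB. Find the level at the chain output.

Stage 1: overshoot 8 dB → 8/8 = 1 dB → -18 dB.
Stage 2: 27 dB above -45 dB, reduced 2.4:1 to 11.25 dB above → -33.75 dB; +6 dB make-up → -27.75 dB.

-27.75 dB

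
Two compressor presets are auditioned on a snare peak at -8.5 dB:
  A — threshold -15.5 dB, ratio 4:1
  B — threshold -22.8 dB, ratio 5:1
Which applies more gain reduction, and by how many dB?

B, by 6.19 dB

A: 7 dB over, compressed to 1.75 dB over, so 5.25 dB of GR.
B: 14.3 dB over, compressed to 2.86 dB over, so 11.44 dB of GR.
B applies 6.19 dB more gain reduction.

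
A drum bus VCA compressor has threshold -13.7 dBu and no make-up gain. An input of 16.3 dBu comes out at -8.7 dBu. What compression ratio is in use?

Input overshoot = 16.3 − (-13.7) = 30 dB; output overshoot = -8.7 − (-13.7) = 5 dB.
Ratio = 30 / 5 = 6.

6:1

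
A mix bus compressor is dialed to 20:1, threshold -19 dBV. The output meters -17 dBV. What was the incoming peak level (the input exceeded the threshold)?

The compressed level sits -17 − (-19) = 2 dB over threshold.
Input overshoot = R × output overshoot = 40 dB → input = -19 + 40 = 21 dBV.

21 dBV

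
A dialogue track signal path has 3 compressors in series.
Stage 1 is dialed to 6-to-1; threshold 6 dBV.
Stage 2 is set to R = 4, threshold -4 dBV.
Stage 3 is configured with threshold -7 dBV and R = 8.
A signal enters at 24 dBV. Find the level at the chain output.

Stage 1: 24 dBV is 18 dB over 6 dBV; at 6:1 that becomes 3 dB over, giving 9 dBV.
Stage 2: 13 dB above -4 dBV, reduced 4:1 to 3.25 dB above → -0.75 dBV.
Stage 3: 6.25 dB above -7 dBV, reduced 8:1 to 0.78125 dB above → -6.21875 dBV.

-6.21875 dBV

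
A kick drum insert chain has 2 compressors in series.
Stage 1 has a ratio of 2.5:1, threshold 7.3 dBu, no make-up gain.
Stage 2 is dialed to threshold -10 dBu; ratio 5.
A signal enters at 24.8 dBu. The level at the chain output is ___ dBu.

-5.14 dBu

Stage 1: 24.8 dBu is 17.5 dB over 7.3 dBu; at 2.5:1 that becomes 7 dB over, giving 14.3 dBu.
Stage 2: 24.3 dB above -10 dBu, reduced 5:1 to 4.86 dB above → -5.14 dBu.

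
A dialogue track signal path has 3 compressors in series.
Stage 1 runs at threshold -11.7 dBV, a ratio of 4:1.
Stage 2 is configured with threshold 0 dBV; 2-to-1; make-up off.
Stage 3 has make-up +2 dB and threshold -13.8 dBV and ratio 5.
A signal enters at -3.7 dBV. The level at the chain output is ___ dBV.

-10.98 dBV

Stage 1: -3.7 dBV is 8 dB over -11.7 dBV; at 4:1 that becomes 2 dB over, giving -9.7 dBV.
Stage 2: below threshold (-9.7 ≤ 0); passes unchanged; output -9.7 dBV.
Stage 3: overshoot 4.1 dB → 4.1/5 = 0.82 dB → -12.98 dBV; +2 dB make-up → -10.98 dBV.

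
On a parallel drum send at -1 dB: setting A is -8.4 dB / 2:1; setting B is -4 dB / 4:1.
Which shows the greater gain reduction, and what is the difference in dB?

A, by 1.45 dB

A: GR = 7.4 − 7.4/2 = 3.7 dB.
B: GR = 3 − 3/4 = 2.25 dB.
A applies 1.45 dB more gain reduction.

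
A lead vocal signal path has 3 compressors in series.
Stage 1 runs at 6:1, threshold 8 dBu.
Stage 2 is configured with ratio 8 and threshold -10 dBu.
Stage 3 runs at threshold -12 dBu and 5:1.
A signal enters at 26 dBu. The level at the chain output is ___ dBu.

Stage 1: 18 dB above 8 dBu, reduced 6:1 to 3 dB above → 11 dBu.
Stage 2: 11 dBu is 21 dB over -10 dBu; at 8:1 that becomes 2.625 dB over, giving -7.375 dBu.
Stage 3: overshoot 4.625 dB → 4.625/5 = 0.925 dB → -11.075 dBu.

-11.075 dBu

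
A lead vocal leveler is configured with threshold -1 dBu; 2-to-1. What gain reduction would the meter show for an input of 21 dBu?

11 dB

21 dBu exceeds the threshold by 22 dB.
At 2:1, output sits 22/2 = 11 dB above threshold.
Gain reduction = 22 − 11 = 11 dB.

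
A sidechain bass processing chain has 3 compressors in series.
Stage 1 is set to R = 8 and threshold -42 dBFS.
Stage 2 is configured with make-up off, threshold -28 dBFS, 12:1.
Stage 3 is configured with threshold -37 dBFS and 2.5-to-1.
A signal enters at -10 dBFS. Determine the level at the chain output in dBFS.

Stage 1: -10 dBFS is 32 dB over -42 dBFS; at 8:1 that becomes 4 dB over, giving -38 dBFS.
Stage 2: -38 dBFS ≤ -28 dBFS, so stage 2 doesn't engage; output -38 dBFS.
Stage 3: -38 dBFS ≤ -37 dBFS, so stage 3 doesn't engage; output -38 dBFS.

-38 dBFS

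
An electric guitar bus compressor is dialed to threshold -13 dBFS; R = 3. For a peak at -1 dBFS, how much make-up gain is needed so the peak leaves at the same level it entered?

Without make-up, output = threshold + overshoot/3 = -13 + 4 = -9 dBFS.
Gap to target: 8 dB.

8 dB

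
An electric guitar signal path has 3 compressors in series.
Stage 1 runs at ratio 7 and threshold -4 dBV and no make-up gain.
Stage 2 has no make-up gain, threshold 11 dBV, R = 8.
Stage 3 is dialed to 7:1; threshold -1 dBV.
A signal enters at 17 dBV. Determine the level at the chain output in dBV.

Stage 1: 21 dB above -4 dBV, reduced 7:1 to 3 dB above → -1 dBV.
Stage 2: -1 dBV is at or below the 11 dBV threshold — no compression; output -1 dBV.
Stage 3: below threshold (-1 ≤ -1); passes unchanged; output -1 dBV.

-1 dBV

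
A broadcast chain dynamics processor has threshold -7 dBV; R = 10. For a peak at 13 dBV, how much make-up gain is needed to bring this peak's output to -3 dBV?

2 dB

The peak compresses to -7 + 20/10 = -5 dBV.
To reach -3 dBV requires -3 − (-5) = 2 dB of make-up.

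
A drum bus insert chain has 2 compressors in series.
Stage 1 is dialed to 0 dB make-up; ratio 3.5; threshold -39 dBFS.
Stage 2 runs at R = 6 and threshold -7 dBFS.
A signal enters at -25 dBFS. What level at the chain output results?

-35 dBFS

Stage 1: 14 dB above -39 dBFS, reduced 3.5:1 to 4 dB above → -35 dBFS.
Stage 2: -35 dBFS is at or below the -7 dBFS threshold — no compression; output -35 dBFS.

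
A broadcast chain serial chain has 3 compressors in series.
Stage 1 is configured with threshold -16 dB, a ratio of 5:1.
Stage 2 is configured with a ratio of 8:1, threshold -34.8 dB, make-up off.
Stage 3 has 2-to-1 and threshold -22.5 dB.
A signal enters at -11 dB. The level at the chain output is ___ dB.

-32.325 dB

Stage 1: overshoot 5 dB → 5/5 = 1 dB → -15 dB.
Stage 2: 19.8 dB above -34.8 dB, reduced 8:1 to 2.475 dB above → -32.325 dB.
Stage 3: below threshold (-32.325 ≤ -22.5); passes unchanged; output -32.325 dB.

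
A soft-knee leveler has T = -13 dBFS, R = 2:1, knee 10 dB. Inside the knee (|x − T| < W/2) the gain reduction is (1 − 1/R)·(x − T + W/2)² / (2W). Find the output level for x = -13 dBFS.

-13.625 dBFS

x − T + W/2 = -13 − (-13) + 5 = 5.
GR = (1 − 1/2) × 5² / 20 = 0.5 × 25 / 20 = 0.625 dB.
Output = -13 − 0.625 = -13.625 dBFS.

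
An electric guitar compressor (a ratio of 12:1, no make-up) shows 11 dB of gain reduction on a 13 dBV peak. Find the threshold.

1 dBV

Input is 12 dB above T (since output overshoot × R = input overshoot: (2 − T)·12 = 13 − T gives T = 1 dBV).
Check: 1 + (13 − 1)/12 = 1 + 1 = 2 dBV. ✓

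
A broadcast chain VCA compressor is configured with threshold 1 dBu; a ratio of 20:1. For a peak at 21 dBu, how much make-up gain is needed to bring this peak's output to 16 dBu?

The peak compresses to 1 + 20/20 = 2 dBu.
To reach 16 dBu requires 16 − 2 = 14 dB of make-up.

14 dB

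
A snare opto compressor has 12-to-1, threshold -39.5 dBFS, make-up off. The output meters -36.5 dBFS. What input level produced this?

-3.5 dBFS

That's 3 dB above the -39.5 dBFS threshold.
Before 12:1 compression the overshoot was 3 × 12 = 36 dB, so input = -39.5 + 36 = -3.5 dBFS.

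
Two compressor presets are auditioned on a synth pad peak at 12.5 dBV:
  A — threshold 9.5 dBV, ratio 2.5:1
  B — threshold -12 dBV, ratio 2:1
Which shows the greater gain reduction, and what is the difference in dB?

A: 3 dB over, compressed to 1.2 dB over, so 1.8 dB of GR.
B: 24.5 dB over, compressed to 12.25 dB over, so 12.25 dB of GR.
Difference: 10.45 dB in favour of B.

B, by 10.45 dB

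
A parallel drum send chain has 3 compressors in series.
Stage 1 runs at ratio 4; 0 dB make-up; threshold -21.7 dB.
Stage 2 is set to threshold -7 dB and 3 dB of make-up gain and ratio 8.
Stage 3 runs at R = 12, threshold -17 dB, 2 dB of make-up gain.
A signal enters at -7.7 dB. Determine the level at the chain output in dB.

Stage 1: -7.7 dB is 14 dB over -21.7 dB; at 4:1 that becomes 3.5 dB over, giving -18.2 dB.
Stage 2: -18.2 dB ≤ -7 dB, so stage 2 doesn't engage; make-up brings it to -15.2 dB.
Stage 3: overshoot 1.8 dB → 1.8/12 = 0.15 dB → -16.85 dB; +2 dB make-up → -14.85 dB.

-14.85 dB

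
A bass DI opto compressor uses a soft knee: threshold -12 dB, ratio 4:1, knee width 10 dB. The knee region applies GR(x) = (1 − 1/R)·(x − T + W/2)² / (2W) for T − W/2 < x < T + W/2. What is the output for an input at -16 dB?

-16.0375 dB

x − T + W/2 = -16 − (-12) + 5 = 1.
GR = (1 − 1/4) × 1² / 20 = 0.75 × 1 / 20 = 0.0375 dB.
Output = -16 − 0.0375 = -16.0375 dB.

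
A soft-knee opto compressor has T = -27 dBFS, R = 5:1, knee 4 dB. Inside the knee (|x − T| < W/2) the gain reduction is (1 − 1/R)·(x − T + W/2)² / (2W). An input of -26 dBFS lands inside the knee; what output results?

x − T + W/2 = -26 − (-27) + 2 = 3.
GR = (1 − 1/5) × 3² / 8 = 0.8 × 9 / 8 = 0.9 dB.
Output = -26 − 0.9 = -26.9 dBFS.

-26.9 dBFS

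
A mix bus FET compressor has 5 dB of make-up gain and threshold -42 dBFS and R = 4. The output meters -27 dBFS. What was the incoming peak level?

Remove make-up: -27 − 5 = -32 dBFS.
The compressed level sits -32 − (-42) = 10 dB over threshold.
Before 4:1 compression the overshoot was 10 × 4 = 40 dB, so input = -42 + 40 = -2 dBFS.

-2 dBFS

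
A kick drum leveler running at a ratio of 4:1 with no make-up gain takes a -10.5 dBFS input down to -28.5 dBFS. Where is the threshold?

-34.5 dBFS

Let T be the threshold. Output overshoot = (input overshoot)/R, so -28.5 − T = (-10.5 − T)/4.
4·(-28.5 − T) = -10.5 − T → 3·T = -114 − (-10.5) = -103.5.
T = -103.5/3 = -34.5 dBFS.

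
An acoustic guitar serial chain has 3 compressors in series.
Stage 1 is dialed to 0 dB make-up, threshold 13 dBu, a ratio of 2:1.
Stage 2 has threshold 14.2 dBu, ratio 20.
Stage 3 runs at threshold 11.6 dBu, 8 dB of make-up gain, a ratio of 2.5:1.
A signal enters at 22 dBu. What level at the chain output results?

20.706 dBu

Stage 1: overshoot 9 dB → 9/2 = 4.5 dB → 17.5 dBu.
Stage 2: overshoot 3.3 dB → 3.3/20 = 0.165 dB → 14.365 dBu.
Stage 3: 14.365 dBu is 2.765 dB over 11.6 dBu; at 2.5:1 that becomes 1.106 dB over, giving 12.706 dBu; +8 dB make-up → 20.706 dBu.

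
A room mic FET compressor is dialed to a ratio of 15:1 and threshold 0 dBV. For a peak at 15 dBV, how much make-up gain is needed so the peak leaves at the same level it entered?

14 dB

Without make-up, output = threshold + overshoot/15 = 0 + 1 = 1 dBV.
Gap to target: 14 dB.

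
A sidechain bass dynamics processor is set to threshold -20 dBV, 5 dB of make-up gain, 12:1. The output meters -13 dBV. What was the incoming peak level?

Remove make-up: -13 − 5 = -18 dBV.
Post-compression overshoot = -18 − (-20) = 2 dB.
Undo the ratio: input overshoot = 2 × 12 = 24 dB, giving input = 4 dBV.

4 dBV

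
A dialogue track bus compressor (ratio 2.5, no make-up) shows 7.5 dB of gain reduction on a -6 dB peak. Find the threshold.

-18.5 dB

Input is 12.5 dB above T (since output overshoot × R = input overshoot: (-13.5 − T)·2.5 = -6 − T gives T = -18.5 dB).
Check: -18.5 + (-6 − (-18.5))/2.5 = -18.5 + 5 = -13.5 dB. ✓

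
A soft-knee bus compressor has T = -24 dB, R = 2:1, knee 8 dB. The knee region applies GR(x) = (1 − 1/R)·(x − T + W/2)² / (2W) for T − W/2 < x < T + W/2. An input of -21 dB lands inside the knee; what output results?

x − T + W/2 = -21 − (-24) + 4 = 7.
GR = (1 − 1/2) × 7² / 16 = 0.5 × 49 / 16 = 1.53125 dB.
Output = -21 − 1.53125 = -22.53125 dB.

-22.53125 dB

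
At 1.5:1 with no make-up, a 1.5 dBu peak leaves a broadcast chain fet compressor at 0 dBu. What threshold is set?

Input is 4.5 dB above T (since output overshoot × R = input overshoot: (0 − T)·1.5 = 1.5 − T gives T = -3 dBu).
Check: -3 + (1.5 − (-3))/1.5 = -3 + 3 = 0 dBu. ✓

-3 dBu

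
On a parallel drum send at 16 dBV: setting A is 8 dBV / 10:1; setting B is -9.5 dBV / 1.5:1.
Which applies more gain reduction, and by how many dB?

A: 8 dB over, compressed to 0.8 dB over, so 7.2 dB of GR.
B: 25.5 dB over, compressed to 17 dB over, so 8.5 dB of GR.
B reduces 1.3 dB more.

B, by 1.3 dB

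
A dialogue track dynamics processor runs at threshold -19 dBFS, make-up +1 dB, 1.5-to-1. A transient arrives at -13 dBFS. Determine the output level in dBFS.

-14 dBFS

The input is 6 dB above the -19 dBFS threshold.
1.5:1 compression reduces that to 6/1.5 = 4 dB over.
Output = -19 + 4 = -15 dBFS; make-up adds 1 dB, giving -14 dBFS.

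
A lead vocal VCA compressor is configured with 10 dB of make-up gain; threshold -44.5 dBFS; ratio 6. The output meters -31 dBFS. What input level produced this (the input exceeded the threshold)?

-23.5 dBFS

Stripping the +10 dB make-up gives -41 dBFS at the gain stage.
Post-compression overshoot = -41 − (-44.5) = 3.5 dB.
Input overshoot = R × output overshoot = 21 dB → input = -44.5 + 21 = -23.5 dBFS.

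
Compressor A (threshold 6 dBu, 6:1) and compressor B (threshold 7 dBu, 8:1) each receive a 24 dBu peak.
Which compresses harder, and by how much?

A, by 0.125 dB

A: GR = 18 − 18/6 = 15 dB.
B: GR = 17 − 17/8 = 14.875 dB.
A reduces 0.125 dB more.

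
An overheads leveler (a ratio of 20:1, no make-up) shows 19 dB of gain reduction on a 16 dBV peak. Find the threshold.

-4 dBV

Input is 20 dB above T (since output overshoot × R = input overshoot: (-3 − T)·20 = 16 − T gives T = -4 dBV).
Check: -4 + (16 − (-4))/20 = -4 + 1 = -3 dBV. ✓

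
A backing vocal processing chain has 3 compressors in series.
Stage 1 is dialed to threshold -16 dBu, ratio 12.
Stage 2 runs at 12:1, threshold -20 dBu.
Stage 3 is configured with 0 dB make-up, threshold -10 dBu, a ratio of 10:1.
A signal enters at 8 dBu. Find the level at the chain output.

-19.5 dBu

Stage 1: 24 dB above -16 dBu, reduced 12:1 to 2 dB above → -14 dBu.
Stage 2: 6 dB above -20 dBu, reduced 12:1 to 0.5 dB above → -19.5 dBu.
Stage 3: below threshold (-19.5 ≤ -10); passes unchanged; output -19.5 dBu.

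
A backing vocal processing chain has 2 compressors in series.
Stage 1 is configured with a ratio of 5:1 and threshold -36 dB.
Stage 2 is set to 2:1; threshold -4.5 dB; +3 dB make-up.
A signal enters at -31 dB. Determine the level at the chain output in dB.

-32 dB

Stage 1: 5 dB above -36 dB, reduced 5:1 to 1 dB above → -35 dB.
Stage 2: -35 dB ≤ -4.5 dB, so stage 2 doesn't engage; make-up brings it to -32 dB.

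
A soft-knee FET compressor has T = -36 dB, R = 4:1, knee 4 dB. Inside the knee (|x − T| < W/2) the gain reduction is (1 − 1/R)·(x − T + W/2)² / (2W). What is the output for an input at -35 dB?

-35.84375 dB

x − T + W/2 = -35 − (-36) + 2 = 3.
GR = (1 − 1/4) × 3² / 8 = 0.75 × 9 / 8 = 0.84375 dB.
Output = -35 − 0.84375 = -35.84375 dB.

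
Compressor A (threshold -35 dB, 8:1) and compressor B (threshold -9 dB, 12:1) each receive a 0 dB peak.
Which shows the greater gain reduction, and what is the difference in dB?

A: overshoot 35 dB → output overshoot 4.375 dB → GR 30.625 dB.
B: overshoot 9 dB → output overshoot 0.75 dB → GR 8.25 dB.
Difference: 22.375 dB in favour of A.

A, by 22.375 dB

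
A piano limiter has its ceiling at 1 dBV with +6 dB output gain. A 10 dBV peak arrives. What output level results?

At ∞:1, everything above 1 dBV is held at the ceiling.
Output gain then adds 6 dB: 1 + 6 = 7 dBV.

7 dBV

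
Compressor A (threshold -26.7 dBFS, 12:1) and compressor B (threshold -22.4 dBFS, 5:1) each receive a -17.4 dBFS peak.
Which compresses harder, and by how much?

A: overshoot 9.3 dB → output overshoot 0.775 dB → GR 8.525 dB.
B: overshoot 5 dB → output overshoot 1 dB → GR 4 dB.
A reduces 4.525 dB more.

A, by 4.525 dB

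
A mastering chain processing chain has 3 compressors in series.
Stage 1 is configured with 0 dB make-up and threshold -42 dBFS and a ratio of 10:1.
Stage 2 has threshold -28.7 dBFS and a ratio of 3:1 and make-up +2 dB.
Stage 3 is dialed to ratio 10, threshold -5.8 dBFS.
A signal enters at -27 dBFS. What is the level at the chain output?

-38.5 dBFS

Stage 1: -27 dBFS is 15 dB over -42 dBFS; at 10:1 that becomes 1.5 dB over, giving -40.5 dBFS.
Stage 2: -40.5 dBFS ≤ -28.7 dBFS, so stage 2 doesn't engage; make-up brings it to -38.5 dBFS.
Stage 3: -38.5 dBFS ≤ -5.8 dBFS, so stage 3 doesn't engage; output -38.5 dBFS.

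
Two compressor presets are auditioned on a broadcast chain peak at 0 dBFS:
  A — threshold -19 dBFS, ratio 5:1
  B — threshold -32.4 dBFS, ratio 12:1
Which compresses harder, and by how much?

B, by 14.5 dB

A: 19 dB over, compressed to 3.8 dB over, so 15.2 dB of GR.
B: 32.4 dB over, compressed to 2.7 dB over, so 29.7 dB of GR.
Difference: 14.5 dB in favour of B.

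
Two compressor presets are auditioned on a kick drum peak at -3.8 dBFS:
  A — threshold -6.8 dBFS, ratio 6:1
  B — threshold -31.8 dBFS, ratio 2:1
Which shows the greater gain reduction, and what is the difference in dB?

B, by 11.5 dB

A: 3 dB over, compressed to 0.5 dB over, so 2.5 dB of GR.
B: 28 dB over, compressed to 14 dB over, so 14 dB of GR.
B reduces 11.5 dB more.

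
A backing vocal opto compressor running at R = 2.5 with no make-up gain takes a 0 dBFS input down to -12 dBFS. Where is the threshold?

Let T be the threshold. Output overshoot = (input overshoot)/R, so -12 − T = (0 − T)/2.5.
2.5·(-12 − T) = 0 − T → 1.5·T = -30 − 0 = -30.
T = -30/1.5 = -20 dBFS.

-20 dBFS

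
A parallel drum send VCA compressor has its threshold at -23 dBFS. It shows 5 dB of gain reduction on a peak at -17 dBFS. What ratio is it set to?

Input overshoot = -17 − (-23) = 6 dB.
Output overshoot = 6 − 5 = 1 dB.
Ratio = input overshoot / output overshoot = 6 / 1 = 6.

6:1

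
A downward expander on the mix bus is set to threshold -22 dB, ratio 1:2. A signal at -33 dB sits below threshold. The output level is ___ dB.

-44 dB

Undershoot = (-22) − (-33) = 11 dB.
At 1:2, that expands to 22 dB under threshold.
Output = -22 − 22 = -44 dB.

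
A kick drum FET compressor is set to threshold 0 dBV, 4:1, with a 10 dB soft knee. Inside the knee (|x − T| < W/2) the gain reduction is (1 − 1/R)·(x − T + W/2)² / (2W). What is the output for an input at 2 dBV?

x − T + W/2 = 2 − 0 + 5 = 7.
GR = (1 − 1/4) × 7² / 20 = 0.75 × 49 / 20 = 1.8375 dB.
Output = 2 − 1.8375 = 0.1625 dBV.

0.1625 dBV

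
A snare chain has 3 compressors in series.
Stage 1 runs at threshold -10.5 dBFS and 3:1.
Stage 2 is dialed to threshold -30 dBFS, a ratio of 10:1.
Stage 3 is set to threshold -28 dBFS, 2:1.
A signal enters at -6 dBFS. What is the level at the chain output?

Stage 1: -6 dBFS is 4.5 dB over -10.5 dBFS; at 3:1 that becomes 1.5 dB over, giving -9 dBFS.
Stage 2: overshoot 21 dB → 21/10 = 2.1 dB → -27.9 dBFS.
Stage 3: -27.9 dBFS is 0.1 dB over -28 dBFS; at 2:1 that becomes 0.05 dB over, giving -27.95 dBFS.

-27.95 dBFS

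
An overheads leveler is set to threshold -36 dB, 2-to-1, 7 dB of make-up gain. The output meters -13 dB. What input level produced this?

-4 dB

Before make-up, the level was -13 − 7 = -20 dB.
That's 16 dB above the -36 dB threshold.
Undo the ratio: input overshoot = 16 × 2 = 32 dB, giving input = -4 dB.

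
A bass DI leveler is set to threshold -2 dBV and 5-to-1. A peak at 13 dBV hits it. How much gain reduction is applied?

The signal is 15 dB above threshold.
At 5:1, output sits 15/5 = 3 dB above threshold.
Gain reduction = 15 − 3 = 12 dB.

12 dB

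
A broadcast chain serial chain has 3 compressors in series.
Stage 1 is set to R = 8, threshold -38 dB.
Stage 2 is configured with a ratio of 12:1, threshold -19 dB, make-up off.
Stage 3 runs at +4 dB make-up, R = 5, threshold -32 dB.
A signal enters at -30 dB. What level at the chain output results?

Stage 1: overshoot 8 dB → 8/8 = 1 dB → -37 dB.
Stage 2: -37 dB ≤ -19 dB, so stage 2 doesn't engage; output -37 dB.
Stage 3: -37 dB ≤ -32 dB, so stage 3 doesn't engage; make-up brings it to -33 dB.

-33 dB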